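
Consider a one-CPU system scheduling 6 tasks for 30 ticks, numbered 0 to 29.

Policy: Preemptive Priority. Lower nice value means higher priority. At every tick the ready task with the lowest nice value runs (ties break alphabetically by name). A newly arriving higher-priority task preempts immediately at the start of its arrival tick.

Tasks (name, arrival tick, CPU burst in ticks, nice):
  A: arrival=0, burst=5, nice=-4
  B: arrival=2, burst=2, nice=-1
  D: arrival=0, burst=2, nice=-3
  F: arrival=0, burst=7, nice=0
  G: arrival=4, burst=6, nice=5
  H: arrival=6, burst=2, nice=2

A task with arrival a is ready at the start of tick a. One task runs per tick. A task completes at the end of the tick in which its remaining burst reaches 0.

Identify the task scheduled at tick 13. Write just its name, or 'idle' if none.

t=0: ready={A,D,F} → run A
t=1: ready={A,D,F} → run A
t=2: ready={A,B,D,F} → run A
t=3: ready={A,B,D,F} → run A
t=4: ready={A,B,D,F,G} → run A
t=5: ready={B,D,F,G} → run D
t=6: ready={B,D,F,G,H} → run D
t=7: ready={B,F,G,H} → run B
t=8: ready={B,F,G,H} → run B
t=9: ready={F,G,H} → run F
t=10: ready={F,G,H} → run F
t=11: ready={F,G,H} → run F
t=12: ready={F,G,H} → run F
t=13: ready={F,G,H} → run F
t=14: ready={F,G,H} → run F
t=15: ready={F,G,H} → run F
t=16: ready={G,H} → run H
t=17: ready={G,H} → run H
t=18: ready={G} → run G
t=19: ready={G} → run G
t=20: ready={G} → run G
t=21: ready={G} → run G
t=22: ready={G} → run G
t=23: ready={G} → run G
t=24: (idle)
t=25: (idle)
t=26: (idle)
t=27: (idle)
t=28: (idle)
t=29: (idle)

running at tick 13 = F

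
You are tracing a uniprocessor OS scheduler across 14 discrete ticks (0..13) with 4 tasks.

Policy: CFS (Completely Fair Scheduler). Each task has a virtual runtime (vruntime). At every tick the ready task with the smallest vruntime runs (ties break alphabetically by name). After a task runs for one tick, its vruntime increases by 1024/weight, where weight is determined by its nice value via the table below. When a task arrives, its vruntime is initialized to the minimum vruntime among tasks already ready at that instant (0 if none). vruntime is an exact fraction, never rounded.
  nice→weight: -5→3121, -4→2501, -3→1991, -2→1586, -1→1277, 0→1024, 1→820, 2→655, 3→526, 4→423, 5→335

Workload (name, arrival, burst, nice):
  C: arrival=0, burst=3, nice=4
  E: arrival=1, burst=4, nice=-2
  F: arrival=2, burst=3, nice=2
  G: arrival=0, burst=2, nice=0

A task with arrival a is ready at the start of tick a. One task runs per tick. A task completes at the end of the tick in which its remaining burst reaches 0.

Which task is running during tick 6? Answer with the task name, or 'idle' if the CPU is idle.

t=0: vr[C=0 G=0] → run C
t=1: vr[C=1024/423 E=0 G=0] → run E
t=2: vr[C=1024/423 E=512/793 F=0 G=0] → run F
t=3: vr[C=1024/423 E=512/793 F=1024/655 G=0] → run G
t=4: vr[C=1024/423 E=512/793 F=1024/655 G=1] → run E
t=5: vr[C=1024/423 E=1024/793 F=1024/655 G=1] → run G
t=6: vr[C=1024/423 E=1024/793 F=1024/655] → run E
t=7: vr[C=1024/423 E=1536/793 F=1024/655] → run F
t=8: vr[C=1024/423 E=1536/793 F=2048/655] → run E
t=9: vr[C=1024/423 F=2048/655] → run C
t=10: vr[C=2048/423 F=2048/655] → run F
t=11: vr[C=2048/423] → run C
t=12: (idle)
t=13: (idle)

running at tick 6 = E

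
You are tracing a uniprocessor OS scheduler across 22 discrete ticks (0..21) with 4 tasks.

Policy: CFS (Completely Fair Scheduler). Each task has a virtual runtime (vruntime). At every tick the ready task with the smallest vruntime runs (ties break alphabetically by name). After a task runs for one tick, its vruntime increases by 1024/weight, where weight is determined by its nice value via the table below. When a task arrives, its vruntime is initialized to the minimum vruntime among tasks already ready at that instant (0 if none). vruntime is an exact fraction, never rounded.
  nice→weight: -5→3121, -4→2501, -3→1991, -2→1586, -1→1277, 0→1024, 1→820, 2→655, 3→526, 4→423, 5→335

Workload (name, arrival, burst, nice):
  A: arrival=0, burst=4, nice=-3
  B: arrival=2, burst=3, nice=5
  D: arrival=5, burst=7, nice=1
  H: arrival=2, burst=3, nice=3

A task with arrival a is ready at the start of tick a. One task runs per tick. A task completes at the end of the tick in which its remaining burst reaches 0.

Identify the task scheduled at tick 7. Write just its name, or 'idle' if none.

running at tick 7 = D

t=0: vr[A=0] → run A
t=1: vr[A=1024/1991] → run A
t=2: vr[A=2048/1991 B=2048/1991 H=2048/1991] → run A
t=3: vr[A=3072/1991 B=2048/1991 H=2048/1991] → run B
t=4: vr[A=3072/1991 B=2724864/666985 H=2048/1991] → run H
t=5: vr[A=3072/1991 B=2724864/666985 D=3072/1991 H=1558016/523633] → run A
t=6: vr[B=2724864/666985 D=3072/1991 H=1558016/523633] → run D
t=7: vr[B=2724864/666985 D=1139456/408155 H=1558016/523633] → run D
t=8: vr[B=2724864/666985 D=1649152/408155 H=1558016/523633] → run H
t=9: vr[B=2724864/666985 D=1649152/408155 H=2577408/523633] → run D
t=10: vr[B=2724864/666985 D=2158848/408155 H=2577408/523633] → run B
t=11: vr[B=4763648/666985 D=2158848/408155 H=2577408/523633] → run H
t=12: vr[B=4763648/666985 D=2158848/408155] → run D
t=13: vr[B=4763648/666985 D=2668544/408155] → run D
t=14: vr[B=4763648/666985 D=635648/81631] → run B
t=15: vr[D=635648/81631] → run D
t=16: vr[D=3687936/408155] → run D
t=17: (idle)
t=18: (idle)
t=19: (idle)
t=20: (idle)
t=21: (idle)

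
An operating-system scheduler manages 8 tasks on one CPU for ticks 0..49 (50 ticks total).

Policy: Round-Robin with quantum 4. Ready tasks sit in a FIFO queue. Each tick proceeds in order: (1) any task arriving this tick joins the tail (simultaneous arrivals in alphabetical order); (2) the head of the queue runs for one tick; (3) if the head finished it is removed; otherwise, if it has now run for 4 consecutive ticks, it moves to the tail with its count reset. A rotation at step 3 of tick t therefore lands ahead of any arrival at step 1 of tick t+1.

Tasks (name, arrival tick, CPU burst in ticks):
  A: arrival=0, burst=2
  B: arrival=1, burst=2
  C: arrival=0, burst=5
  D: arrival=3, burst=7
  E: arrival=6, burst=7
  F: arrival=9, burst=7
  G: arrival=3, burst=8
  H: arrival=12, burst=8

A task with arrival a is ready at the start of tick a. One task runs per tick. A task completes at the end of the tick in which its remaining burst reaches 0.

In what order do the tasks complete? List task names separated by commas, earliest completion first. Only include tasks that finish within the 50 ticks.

t=0: queue=[A,C] q_used=0 → run A
t=1: queue=[A,C,B] q_used=1 → run A
t=2: queue=[C,B] q_used=0 → run C
t=3: queue=[C,B,D,G] q_used=1 → run C
t=4: queue=[C,B,D,G] q_used=2 → run C
t=5: queue=[C,B,D,G] q_used=3 → run C
t=6: queue=[B,D,G,C,E] q_used=0 → run B
t=7: queue=[B,D,G,C,E] q_used=1 → run B
t=8: queue=[D,G,C,E] q_used=0 → run D
t=9: queue=[D,G,C,E,F] q_used=1 → run D
t=10: queue=[D,G,C,E,F] q_used=2 → run D
t=11: queue=[D,G,C,E,F] q_used=3 → run D
t=12: queue=[G,C,E,F,D,H] q_used=0 → run G
t=13: queue=[G,C,E,F,D,H] q_used=1 → run G
t=14: queue=[G,C,E,F,D,H] q_used=2 → run G
t=15: queue=[G,C,E,F,D,H] q_used=3 → run G
t=16: queue=[C,E,F,D,H,G] q_used=0 → run C
t=17: queue=[E,F,D,H,G] q_used=0 → run E
t=18: queue=[E,F,D,H,G] q_used=1 → run E
t=19: queue=[E,F,D,H,G] q_used=2 → run E
t=20: queue=[E,F,D,H,G] q_used=3 → run E
t=21: queue=[F,D,H,G,E] q_used=0 → run F
t=22: queue=[F,D,H,G,E] q_used=1 → run F
t=23: queue=[F,D,H,G,E] q_used=2 → run F
t=24: queue=[F,D,H,G,E] q_used=3 → run F
t=25: queue=[D,H,G,E,F] q_used=0 → run D
t=26: queue=[D,H,G,E,F] q_used=1 → run D
t=27: queue=[D,H,G,E,F] q_used=2 → run D
t=28: queue=[H,G,E,F] q_used=0 → run H
t=29: queue=[H,G,E,F] q_used=1 → run H
t=30: queue=[H,G,E,F] q_used=2 → run H
t=31: queue=[H,G,E,F] q_used=3 → run H
t=32: queue=[G,E,F,H] q_used=0 → run G
t=33: queue=[G,E,F,H] q_used=1 → run G
t=34: queue=[G,E,F,H] q_used=2 → run G
t=35: queue=[G,E,F,H] q_used=3 → run G
t=36: queue=[E,F,H] q_used=0 → run E
t=37: queue=[E,F,H] q_used=1 → run E
t=38: queue=[E,F,H] q_used=2 → run E
t=39: queue=[F,H] q_used=0 → run F
t=40: queue=[F,H] q_used=1 → run F
t=41: queue=[F,H] q_used=2 → run F
t=42: queue=[H] q_used=0 → run H
t=43: queue=[H] q_used=1 → run H
t=44: queue=[H] q_used=2 → run H
t=45: queue=[H] q_used=3 → run H
t=46: (idle)
t=47: (idle)
t=48: (idle)
t=49: (idle)

completion order = A, B, C, D, G, E, F, H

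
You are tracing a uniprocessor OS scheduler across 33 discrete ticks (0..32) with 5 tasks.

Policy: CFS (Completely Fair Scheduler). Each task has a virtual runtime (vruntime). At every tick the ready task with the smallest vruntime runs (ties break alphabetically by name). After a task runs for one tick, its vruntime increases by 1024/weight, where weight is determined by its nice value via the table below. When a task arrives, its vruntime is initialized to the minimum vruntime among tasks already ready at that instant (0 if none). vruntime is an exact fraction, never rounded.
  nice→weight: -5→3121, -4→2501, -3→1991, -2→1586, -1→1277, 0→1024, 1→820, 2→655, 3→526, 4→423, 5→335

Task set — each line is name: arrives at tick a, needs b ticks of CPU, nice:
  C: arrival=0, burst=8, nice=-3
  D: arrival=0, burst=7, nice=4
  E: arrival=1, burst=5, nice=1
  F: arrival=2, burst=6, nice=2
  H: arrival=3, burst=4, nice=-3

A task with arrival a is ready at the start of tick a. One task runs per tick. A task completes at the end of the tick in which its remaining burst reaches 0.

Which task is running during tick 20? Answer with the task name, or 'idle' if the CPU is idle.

running at tick 20 = E

t=0: vr[C=0 D=0] → run C
t=1: vr[C=1024/1991 D=0 E=0] → run D
t=2: vr[C=1024/1991 D=1024/423 E=0 F=0] → run E
t=3: vr[C=1024/1991 D=1024/423 E=256/205 F=0 H=0] → run F
t=4: vr[C=1024/1991 D=1024/423 E=256/205 F=1024/655 H=0] → run H
t=5: vr[C=1024/1991 D=1024/423 E=256/205 F=1024/655 H=1024/1991] → run C
t=6: vr[C=2048/1991 D=1024/423 E=256/205 F=1024/655 H=1024/1991] → run H
t=7: vr[C=2048/1991 D=1024/423 E=256/205 F=1024/655 H=2048/1991] → run C
t=8: vr[C=3072/1991 D=1024/423 E=256/205 F=1024/655 H=2048/1991] → run H
t=9: vr[C=3072/1991 D=1024/423 E=256/205 F=1024/655 H=3072/1991] → run E
t=10: vr[C=3072/1991 D=1024/423 E=512/205 F=1024/655 H=3072/1991] → run C
t=11: vr[C=4096/1991 D=1024/423 E=512/205 F=1024/655 H=3072/1991] → run H
t=12: vr[C=4096/1991 D=1024/423 E=512/205 F=1024/655] → run F
t=13: vr[C=4096/1991 D=1024/423 E=512/205 F=2048/655] → run C
t=14: vr[C=5120/1991 D=1024/423 E=512/205 F=2048/655] → run D
t=15: vr[C=5120/1991 D=2048/423 E=512/205 F=2048/655] → run E
t=16: vr[C=5120/1991 D=2048/423 E=768/205 F=2048/655] → run C
t=17: vr[C=6144/1991 D=2048/423 E=768/205 F=2048/655] → run C
t=18: vr[C=7168/1991 D=2048/423 E=768/205 F=2048/655] → run F
t=19: vr[C=7168/1991 D=2048/423 E=768/205 F=3072/655] → run C
t=20: vr[D=2048/423 E=768/205 F=3072/655] → run E
t=21: vr[D=2048/423 E=1024/205 F=3072/655] → run F
t=22: vr[D=2048/423 E=1024/205 F=4096/655] → run D
t=23: vr[D=1024/141 E=1024/205 F=4096/655] → run E
t=24: vr[D=1024/141 F=4096/655] → run F
t=25: vr[D=1024/141 F=1024/131] → run D
t=26: vr[D=4096/423 F=1024/131] → run F
t=27: vr[D=4096/423] → run D
t=28: vr[D=5120/423] → run D
t=29: vr[D=2048/141] → run D
t=30: (idle)
t=31: (idle)
t=32: (idle)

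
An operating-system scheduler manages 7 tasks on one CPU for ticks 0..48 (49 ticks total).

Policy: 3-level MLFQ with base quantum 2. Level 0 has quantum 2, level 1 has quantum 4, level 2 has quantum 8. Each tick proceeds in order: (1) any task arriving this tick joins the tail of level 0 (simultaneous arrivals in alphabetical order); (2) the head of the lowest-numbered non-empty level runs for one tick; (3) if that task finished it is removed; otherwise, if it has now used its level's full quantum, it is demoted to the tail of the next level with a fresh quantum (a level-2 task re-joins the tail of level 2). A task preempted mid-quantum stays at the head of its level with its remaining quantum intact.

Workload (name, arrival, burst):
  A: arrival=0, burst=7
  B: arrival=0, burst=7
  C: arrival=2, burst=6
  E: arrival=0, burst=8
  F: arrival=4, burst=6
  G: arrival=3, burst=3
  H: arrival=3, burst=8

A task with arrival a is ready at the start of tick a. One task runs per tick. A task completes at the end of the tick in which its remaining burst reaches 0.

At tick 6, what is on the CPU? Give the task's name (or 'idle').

running at tick 6 = C

t=0: L0/L1/L2 = ABE/-/- → run A
t=1: L0/L1/L2 = ABE/-/- → run A
t=2: L0/L1/L2 = BEC/A/- → run B
t=3: L0/L1/L2 = BECGH/A/- → run B
t=4: L0/L1/L2 = ECGHF/AB/- → run E
t=5: L0/L1/L2 = ECGHF/AB/- → run E
t=6: L0/L1/L2 = CGHF/ABE/- → run C
t=7: L0/L1/L2 = CGHF/ABE/- → run C
t=8: L0/L1/L2 = GHF/ABEC/- → run G
t=9: L0/L1/L2 = GHF/ABEC/- → run G
t=10: L0/L1/L2 = HF/ABECG/- → run H
t=11: L0/L1/L2 = HF/ABECG/- → run H
t=12: L0/L1/L2 = F/ABECGH/- → run F
t=13: L0/L1/L2 = F/ABECGH/- → run F
t=14: L0/L1/L2 = -/ABECGHF/- → run A
t=15: L0/L1/L2 = -/ABECGHF/- → run A
t=16: L0/L1/L2 = -/ABECGHF/- → run A
t=17: L0/L1/L2 = -/ABECGHF/- → run A
t=18: L0/L1/L2 = -/BECGHF/A → run B
t=19: L0/L1/L2 = -/BECGHF/A → run B
t=20: L0/L1/L2 = -/BECGHF/A → run B
t=21: L0/L1/L2 = -/BECGHF/A → run B
t=22: L0/L1/L2 = -/ECGHF/AB → run E
t=23: L0/L1/L2 = -/ECGHF/AB → run E
t=24: L0/L1/L2 = -/ECGHF/AB → run E
t=25: L0/L1/L2 = -/ECGHF/AB → run E
t=26: L0/L1/L2 = -/CGHF/ABE → run C
t=27: L0/L1/L2 = -/CGHF/ABE → run C
t=28: L0/L1/L2 = -/CGHF/ABE → run C
t=29: L0/L1/L2 = -/CGHF/ABE → run C
t=30: L0/L1/L2 = -/GHF/ABE → run G
t=31: L0/L1/L2 = -/HF/ABE → run H
t=32: L0/L1/L2 = -/HF/ABE → run H
t=33: L0/L1/L2 = -/HF/ABE → run H
t=34: L0/L1/L2 = -/HF/ABE → run H
t=35: L0/L1/L2 = -/F/ABEH → run F
t=36: L0/L1/L2 = -/F/ABEH → run F
t=37: L0/L1/L2 = -/F/ABEH → run F
t=38: L0/L1/L2 = -/F/ABEH → run F
t=39: L0/L1/L2 = -/-/ABEH → run A
t=40: L0/L1/L2 = -/-/BEH → run B
t=41: L0/L1/L2 = -/-/EH → run E
t=42: L0/L1/L2 = -/-/EH → run E
t=43: L0/L1/L2 = -/-/H → run H
t=44: L0/L1/L2 = -/-/H → run H
t=45: (idle)
t=46: (idle)
t=47: (idle)
t=48: (idle)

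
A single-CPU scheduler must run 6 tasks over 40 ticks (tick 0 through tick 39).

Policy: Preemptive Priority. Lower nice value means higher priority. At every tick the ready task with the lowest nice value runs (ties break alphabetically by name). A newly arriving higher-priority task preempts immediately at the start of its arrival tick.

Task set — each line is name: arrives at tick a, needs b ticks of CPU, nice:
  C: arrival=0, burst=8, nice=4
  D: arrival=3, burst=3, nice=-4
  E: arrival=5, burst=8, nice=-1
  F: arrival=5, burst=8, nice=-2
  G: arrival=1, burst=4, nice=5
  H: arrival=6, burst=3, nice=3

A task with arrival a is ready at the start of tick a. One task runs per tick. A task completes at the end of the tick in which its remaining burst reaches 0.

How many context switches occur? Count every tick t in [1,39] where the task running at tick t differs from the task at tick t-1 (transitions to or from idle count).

t=0: ready={C} → run C
t=1: ready={C,G} → run C
t=2: ready={C,G} → run C
t=3: ready={C,D,G} → run D
t=4: ready={C,D,G} → run D
t=5: ready={C,D,E,F,G} → run D
t=6: ready={C,E,F,G,H} → run F
t=7: ready={C,E,F,G,H} → run F
t=8: ready={C,E,F,G,H} → run F
t=9: ready={C,E,F,G,H} → run F
t=10: ready={C,E,F,G,H} → run F
t=11: ready={C,E,F,G,H} → run F
t=12: ready={C,E,F,G,H} → run F
t=13: ready={C,E,F,G,H} → run F
t=14: ready={C,E,G,H} → run E
t=15: ready={C,E,G,H} → run E
t=16: ready={C,E,G,H} → run E
t=17: ready={C,E,G,H} → run E
t=18: ready={C,E,G,H} → run E
t=19: ready={C,E,G,H} → run E
t=20: ready={C,E,G,H} → run E
t=21: ready={C,E,G,H} → run E
t=22: ready={C,G,H} → run H
t=23: ready={C,G,H} → run H
t=24: ready={C,G,H} → run H
t=25: ready={C,G} → run C
t=26: ready={C,G} → run C
t=27: ready={C,G} → run C
t=28: ready={C,G} → run C
t=29: ready={C,G} → run C
t=30: ready={G} → run G
t=31: ready={G} → run G
t=32: ready={G} → run G
t=33: ready={G} → run G
t=34: (idle)
t=35: (idle)
t=36: (idle)
t=37: (idle)
t=38: (idle)
t=39: (idle)

context switches = 7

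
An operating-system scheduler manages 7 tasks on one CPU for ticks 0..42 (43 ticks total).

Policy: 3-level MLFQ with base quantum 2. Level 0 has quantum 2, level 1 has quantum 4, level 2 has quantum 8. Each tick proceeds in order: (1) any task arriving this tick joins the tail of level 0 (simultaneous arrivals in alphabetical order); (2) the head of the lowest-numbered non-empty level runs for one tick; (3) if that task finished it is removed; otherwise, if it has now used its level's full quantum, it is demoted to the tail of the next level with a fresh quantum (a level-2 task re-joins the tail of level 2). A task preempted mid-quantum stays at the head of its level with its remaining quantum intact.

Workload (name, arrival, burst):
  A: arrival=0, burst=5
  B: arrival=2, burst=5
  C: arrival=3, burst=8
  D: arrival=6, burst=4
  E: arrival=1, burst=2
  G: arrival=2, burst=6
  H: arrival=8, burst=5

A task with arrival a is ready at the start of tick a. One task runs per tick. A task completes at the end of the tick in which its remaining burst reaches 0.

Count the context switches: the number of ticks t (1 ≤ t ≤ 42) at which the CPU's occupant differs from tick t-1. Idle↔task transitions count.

t=0: L0/L1/L2 = A/-/- → run A
t=1: L0/L1/L2 = AE/-/- → run A
t=2: L0/L1/L2 = EBG/A/- → run E
t=3: L0/L1/L2 = EBGC/A/- → run E
t=4: L0/L1/L2 = BGC/A/- → run B
t=5: L0/L1/L2 = BGC/A/- → run B
t=6: L0/L1/L2 = GCD/AB/- → run G
t=7: L0/L1/L2 = GCD/AB/- → run G
t=8: L0/L1/L2 = CDH/ABG/- → run C
t=9: L0/L1/L2 = CDH/ABG/- → run C
t=10: L0/L1/L2 = DH/ABGC/- → run D
t=11: L0/L1/L2 = DH/ABGC/- → run D
t=12: L0/L1/L2 = H/ABGCD/- → run H
t=13: L0/L1/L2 = H/ABGCD/- → run H
t=14: L0/L1/L2 = -/ABGCDH/- → run A
t=15: L0/L1/L2 = -/ABGCDH/- → run A
t=16: L0/L1/L2 = -/ABGCDH/- → run A
t=17: L0/L1/L2 = -/BGCDH/- → run B
t=18: L0/L1/L2 = -/BGCDH/- → run B
t=19: L0/L1/L2 = -/BGCDH/- → run B
t=20: L0/L1/L2 = -/GCDH/- → run G
t=21: L0/L1/L2 = -/GCDH/- → run G
t=22: L0/L1/L2 = -/GCDH/- → run G
t=23: L0/L1/L2 = -/GCDH/- → run G
t=24: L0/L1/L2 = -/CDH/- → run C
t=25: L0/L1/L2 = -/CDH/- → run C
t=26: L0/L1/L2 = -/CDH/- → run C
t=27: L0/L1/L2 = -/CDH/- → run C
t=28: L0/L1/L2 = -/DH/C → run D
t=29: L0/L1/L2 = -/DH/C → run D
t=30: L0/L1/L2 = -/H/C → run H
t=31: L0/L1/L2 = -/H/C → run H
t=32: L0/L1/L2 = -/H/C → run H
t=33: L0/L1/L2 = -/-/C → run C
t=34: L0/L1/L2 = -/-/C → run C
t=35: (idle)
t=36: (idle)
t=37: (idle)
t=38: (idle)
t=39: (idle)
t=40: (idle)
t=41: (idle)
t=42: (idle)

context switches = 14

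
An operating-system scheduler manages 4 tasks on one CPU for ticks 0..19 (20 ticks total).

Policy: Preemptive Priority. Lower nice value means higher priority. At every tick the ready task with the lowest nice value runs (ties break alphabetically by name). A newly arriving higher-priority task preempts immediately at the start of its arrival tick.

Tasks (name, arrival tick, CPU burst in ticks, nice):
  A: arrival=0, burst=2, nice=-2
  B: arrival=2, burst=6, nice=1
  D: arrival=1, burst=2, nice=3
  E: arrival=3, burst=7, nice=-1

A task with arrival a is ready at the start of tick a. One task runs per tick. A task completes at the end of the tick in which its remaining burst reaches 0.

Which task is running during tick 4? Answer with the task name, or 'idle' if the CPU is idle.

t=0: ready={A} → run A
t=1: ready={A,D} → run A
t=2: ready={B,D} → run B
t=3: ready={B,D,E} → run E
t=4: ready={B,D,E} → run E
t=5: ready={B,D,E} → run E
t=6: ready={B,D,E} → run E
t=7: ready={B,D,E} → run E
t=8: ready={B,D,E} → run E
t=9: ready={B,D,E} → run E
t=10: ready={B,D} → run B
t=11: ready={B,D} → run B
t=12: ready={B,D} → run B
t=13: ready={B,D} → run B
t=14: ready={B,D} → run B
t=15: ready={D} → run D
t=16: ready={D} → run D
t=17: (idle)
t=18: (idle)
t=19: (idle)

running at tick 4 = E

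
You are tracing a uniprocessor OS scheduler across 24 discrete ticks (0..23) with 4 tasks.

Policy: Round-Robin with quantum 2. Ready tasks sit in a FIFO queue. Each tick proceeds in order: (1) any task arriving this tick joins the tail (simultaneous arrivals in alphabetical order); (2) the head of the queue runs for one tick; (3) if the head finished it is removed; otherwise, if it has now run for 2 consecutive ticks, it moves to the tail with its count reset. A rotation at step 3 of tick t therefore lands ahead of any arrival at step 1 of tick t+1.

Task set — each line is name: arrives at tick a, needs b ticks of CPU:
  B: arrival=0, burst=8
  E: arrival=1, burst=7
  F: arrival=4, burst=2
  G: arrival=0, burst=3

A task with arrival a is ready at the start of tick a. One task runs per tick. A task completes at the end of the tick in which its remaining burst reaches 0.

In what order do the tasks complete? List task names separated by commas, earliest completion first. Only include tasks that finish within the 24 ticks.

t=0: queue=[B,G] q_used=0 → run B
t=1: queue=[B,G,E] q_used=1 → run B
t=2: queue=[G,E,B] q_used=0 → run G
t=3: queue=[G,E,B] q_used=1 → run G
t=4: queue=[E,B,G,F] q_used=0 → run E
t=5: queue=[E,B,G,F] q_used=1 → run E
t=6: queue=[B,G,F,E] q_used=0 → run B
t=7: queue=[B,G,F,E] q_used=1 → run B
t=8: queue=[G,F,E,B] q_used=0 → run G
t=9: queue=[F,E,B] q_used=0 → run F
t=10: queue=[F,E,B] q_used=1 → run F
t=11: queue=[E,B] q_used=0 → run E
t=12: queue=[E,B] q_used=1 → run E
t=13: queue=[B,E] q_used=0 → run B
t=14: queue=[B,E] q_used=1 → run B
t=15: queue=[E,B] q_used=0 → run E
t=16: queue=[E,B] q_used=1 → run E
t=17: queue=[B,E] q_used=0 → run B
t=18: queue=[B,E] q_used=1 → run B
t=19: queue=[E] q_used=0 → run E
t=20: (idle)
t=21: (idle)
t=22: (idle)
t=23: (idle)

completion order = G, F, B, E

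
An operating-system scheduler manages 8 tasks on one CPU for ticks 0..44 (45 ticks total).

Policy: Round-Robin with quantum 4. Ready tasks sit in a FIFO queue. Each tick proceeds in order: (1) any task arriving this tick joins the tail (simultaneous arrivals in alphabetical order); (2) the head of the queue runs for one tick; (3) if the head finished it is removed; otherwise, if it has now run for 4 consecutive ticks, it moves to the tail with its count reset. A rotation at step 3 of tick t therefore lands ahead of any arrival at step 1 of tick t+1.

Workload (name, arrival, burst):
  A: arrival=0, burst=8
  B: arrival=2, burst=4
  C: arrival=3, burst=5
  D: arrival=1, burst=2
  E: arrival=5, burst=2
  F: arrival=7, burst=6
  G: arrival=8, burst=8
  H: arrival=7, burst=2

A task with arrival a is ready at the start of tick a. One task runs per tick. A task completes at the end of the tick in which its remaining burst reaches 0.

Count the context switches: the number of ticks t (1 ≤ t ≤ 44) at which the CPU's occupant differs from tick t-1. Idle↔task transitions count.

context switches = 12

t=0: queue=[A] q_used=0 → run A
t=1: queue=[A,D] q_used=1 → run A
t=2: queue=[A,D,B] q_used=2 → run A
t=3: queue=[A,D,B,C] q_used=3 → run A
t=4: queue=[D,B,C,A] q_used=0 → run D
t=5: queue=[D,B,C,A,E] q_used=1 → run D
t=6: queue=[B,C,A,E] q_used=0 → run B
t=7: queue=[B,C,A,E,F,H] q_used=1 → run B
t=8: queue=[B,C,A,E,F,H,G] q_used=2 → run B
t=9: queue=[B,C,A,E,F,H,G] q_used=3 → run B
t=10: queue=[C,A,E,F,H,G] q_used=0 → run C
t=11: queue=[C,A,E,F,H,G] q_used=1 → run C
t=12: queue=[C,A,E,F,H,G] q_used=2 → run C
t=13: queue=[C,A,E,F,H,G] q_used=3 → run C
t=14: queue=[A,E,F,H,G,C] q_used=0 → run A
t=15: queue=[A,E,F,H,G,C] q_used=1 → run A
t=16: queue=[A,E,F,H,G,C] q_used=2 → run A
t=17: queue=[A,E,F,H,G,C] q_used=3 → run A
t=18: queue=[E,F,H,G,C] q_used=0 → run E
t=19: queue=[E,F,H,G,C] q_used=1 → run E
t=20: queue=[F,H,G,C] q_used=0 → run F
t=21: queue=[F,H,G,C] q_used=1 → run F
t=22: queue=[F,H,G,C] q_used=2 → run F
t=23: queue=[F,H,G,C] q_used=3 → run F
t=24: queue=[H,G,C,F] q_used=0 → run H
t=25: queue=[H,G,C,F] q_used=1 → run H
t=26: queue=[G,C,F] q_used=0 → run G
t=27: queue=[G,C,F] q_used=1 → run G
t=28: queue=[G,C,F] q_used=2 → run G
t=29: queue=[G,C,F] q_used=3 → run G
t=30: queue=[C,F,G] q_used=0 → run C
t=31: queue=[F,G] q_used=0 → run F
t=32: queue=[F,G] q_used=1 → run F
t=33: queue=[G] q_used=0 → run G
t=34: queue=[G] q_used=1 → run G
t=35: queue=[G] q_used=2 → run G
t=36: queue=[G] q_used=3 → run G
t=37: (idle)
t=38: (idle)
t=39: (idle)
t=40: (idle)
t=41: (idle)
t=42: (idle)
t=43: (idle)
t=44: (idle)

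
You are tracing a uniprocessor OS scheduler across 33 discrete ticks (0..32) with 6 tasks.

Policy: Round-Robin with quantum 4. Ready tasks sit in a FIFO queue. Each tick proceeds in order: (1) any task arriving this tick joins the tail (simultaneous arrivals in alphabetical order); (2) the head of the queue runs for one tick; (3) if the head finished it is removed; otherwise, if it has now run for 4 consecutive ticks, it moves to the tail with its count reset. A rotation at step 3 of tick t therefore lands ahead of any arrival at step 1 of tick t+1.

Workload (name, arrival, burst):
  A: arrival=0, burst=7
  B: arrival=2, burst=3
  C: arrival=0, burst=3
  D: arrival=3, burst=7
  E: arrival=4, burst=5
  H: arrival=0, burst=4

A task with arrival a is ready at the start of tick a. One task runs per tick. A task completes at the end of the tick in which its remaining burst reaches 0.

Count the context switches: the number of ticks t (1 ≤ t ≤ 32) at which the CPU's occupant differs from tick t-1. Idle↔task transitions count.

t=0: queue=[A,C,H] q_used=0 → run A
t=1: queue=[A,C,H] q_used=1 → run A
t=2: queue=[A,C,H,B] q_used=2 → run A
t=3: queue=[A,C,H,B,D] q_used=3 → run A
t=4: queue=[C,H,B,D,A,E] q_used=0 → run C
t=5: queue=[C,H,B,D,A,E] q_used=1 → run C
t=6: queue=[C,H,B,D,A,E] q_used=2 → run C
t=7: queue=[H,B,D,A,E] q_used=0 → run H
t=8: queue=[H,B,D,A,E] q_used=1 → run H
t=9: queue=[H,B,D,A,E] q_used=2 → run H
t=10: queue=[H,B,D,A,E] q_used=3 → run H
t=11: queue=[B,D,A,E] q_used=0 → run B
t=12: queue=[B,D,A,E] q_used=1 → run B
t=13: queue=[B,D,A,E] q_used=2 → run B
t=14: queue=[D,A,E] q_used=0 → run D
t=15: queue=[D,A,E] q_used=1 → run D
t=16: queue=[D,A,E] q_used=2 → run D
t=17: queue=[D,A,E] q_used=3 → run D
t=18: queue=[A,E,D] q_used=0 → run A
t=19: queue=[A,E,D] q_used=1 → run A
t=20: queue=[A,E,D] q_used=2 → run A
t=21: queue=[E,D] q_used=0 → run E
t=22: queue=[E,D] q_used=1 → run E
t=23: queue=[E,D] q_used=2 → run E
t=24: queue=[E,D] q_used=3 → run E
t=25: queue=[D,E] q_used=0 → run D
t=26: queue=[D,E] q_used=1 → run D
t=27: queue=[D,E] q_used=2 → run D
t=28: queue=[E] q_used=0 → run E
t=29: (idle)
t=30: (idle)
t=31: (idle)
t=32: (idle)

context switches = 9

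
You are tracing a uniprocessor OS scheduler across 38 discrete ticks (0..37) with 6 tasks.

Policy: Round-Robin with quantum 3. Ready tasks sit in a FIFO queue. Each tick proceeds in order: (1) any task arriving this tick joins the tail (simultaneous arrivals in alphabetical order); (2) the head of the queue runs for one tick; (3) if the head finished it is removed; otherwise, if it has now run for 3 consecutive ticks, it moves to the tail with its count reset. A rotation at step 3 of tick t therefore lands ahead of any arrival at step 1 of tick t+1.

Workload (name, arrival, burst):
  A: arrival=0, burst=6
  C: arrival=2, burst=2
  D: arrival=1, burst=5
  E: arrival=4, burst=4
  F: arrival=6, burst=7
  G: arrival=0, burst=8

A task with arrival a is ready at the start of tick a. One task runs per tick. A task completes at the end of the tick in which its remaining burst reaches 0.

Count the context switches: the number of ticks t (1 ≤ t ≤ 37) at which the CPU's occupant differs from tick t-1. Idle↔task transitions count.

t=0: queue=[A,G] q_used=0 → run A
t=1: queue=[A,G,D] q_used=1 → run A
t=2: queue=[A,G,D,C] q_used=2 → run A
t=3: queue=[G,D,C,A] q_used=0 → run G
t=4: queue=[G,D,C,A,E] q_used=1 → run G
t=5: queue=[G,D,C,A,E] q_used=2 → run G
t=6: queue=[D,C,A,E,G,F] q_used=0 → run D
t=7: queue=[D,C,A,E,G,F] q_used=1 → run D
t=8: queue=[D,C,A,E,G,F] q_used=2 → run D
t=9: queue=[C,A,E,G,F,D] q_used=0 → run C
t=10: queue=[C,A,E,G,F,D] q_used=1 → run C
t=11: queue=[A,E,G,F,D] q_used=0 → run A
t=12: queue=[A,E,G,F,D] q_used=1 → run A
t=13: queue=[A,E,G,F,D] q_used=2 → run A
t=14: queue=[E,G,F,D] q_used=0 → run E
t=15: queue=[E,G,F,D] q_used=1 → run E
t=16: queue=[E,G,F,D] q_used=2 → run E
t=17: queue=[G,F,D,E] q_used=0 → run G
t=18: queue=[G,F,D,E] q_used=1 → run G
t=19: queue=[G,F,D,E] q_used=2 → run G
t=20: queue=[F,D,E,G] q_used=0 → run F
t=21: queue=[F,D,E,G] q_used=1 → run F
t=22: queue=[F,D,E,G] q_used=2 → run F
t=23: queue=[D,E,G,F] q_used=0 → run D
t=24: queue=[D,E,G,F] q_used=1 → run D
t=25: queue=[E,G,F] q_used=0 → run E
t=26: queue=[G,F] q_used=0 → run G
t=27: queue=[G,F] q_used=1 → run G
t=28: queue=[F] q_used=0 → run F
t=29: queue=[F] q_used=1 → run F
t=30: queue=[F] q_used=2 → run F
t=31: queue=[F] q_used=0 → run F
t=32: (idle)
t=33: (idle)
t=34: (idle)
t=35: (idle)
t=36: (idle)
t=37: (idle)

context switches = 12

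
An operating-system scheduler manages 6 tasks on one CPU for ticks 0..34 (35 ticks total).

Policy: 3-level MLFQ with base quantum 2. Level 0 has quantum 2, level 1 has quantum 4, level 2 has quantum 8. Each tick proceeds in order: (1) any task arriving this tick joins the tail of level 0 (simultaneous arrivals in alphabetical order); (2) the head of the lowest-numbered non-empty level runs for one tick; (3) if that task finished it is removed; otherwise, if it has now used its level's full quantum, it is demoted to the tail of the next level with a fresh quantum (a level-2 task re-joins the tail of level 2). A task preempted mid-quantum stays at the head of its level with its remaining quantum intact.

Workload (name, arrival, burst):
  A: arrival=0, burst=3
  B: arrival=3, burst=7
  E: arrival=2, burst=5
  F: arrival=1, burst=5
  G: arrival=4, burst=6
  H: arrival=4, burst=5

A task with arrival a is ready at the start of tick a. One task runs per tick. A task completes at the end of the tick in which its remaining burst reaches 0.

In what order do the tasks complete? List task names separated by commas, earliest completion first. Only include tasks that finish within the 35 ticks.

t=0: L0/L1/L2 = A/-/- → run A
t=1: L0/L1/L2 = AF/-/- → run A
t=2: L0/L1/L2 = FE/A/- → run F
t=3: L0/L1/L2 = FEB/A/- → run F
t=4: L0/L1/L2 = EBGH/AF/- → run E
t=5: L0/L1/L2 = EBGH/AF/- → run E
t=6: L0/L1/L2 = BGH/AFE/- → run B
t=7: L0/L1/L2 = BGH/AFE/- → run B
t=8: L0/L1/L2 = GH/AFEB/- → run G
t=9: L0/L1/L2 = GH/AFEB/- → run G
t=10: L0/L1/L2 = H/AFEBG/- → run H
t=11: L0/L1/L2 = H/AFEBG/- → run H
t=12: L0/L1/L2 = -/AFEBGH/- → run A
t=13: L0/L1/L2 = -/FEBGH/- → run F
t=14: L0/L1/L2 = -/FEBGH/- → run F
t=15: L0/L1/L2 = -/FEBGH/- → run F
t=16: L0/L1/L2 = -/EBGH/- → run E
t=17: L0/L1/L2 = -/EBGH/- → run E
t=18: L0/L1/L2 = -/EBGH/- → run E
t=19: L0/L1/L2 = -/BGH/- → run B
t=20: L0/L1/L2 = -/BGH/- → run B
t=21: L0/L1/L2 = -/BGH/- → run B
t=22: L0/L1/L2 = -/BGH/- → run B
t=23: L0/L1/L2 = -/GH/B → run G
t=24: L0/L1/L2 = -/GH/B → run G
t=25: L0/L1/L2 = -/GH/B → run G
t=26: L0/L1/L2 = -/GH/B → run G
t=27: L0/L1/L2 = -/H/B → run H
t=28: L0/L1/L2 = -/H/B → run H
t=29: L0/L1/L2 = -/H/B → run H
t=30: L0/L1/L2 = -/-/B → run B
t=31: (idle)
t=32: (idle)
t=33: (idle)
t=34: (idle)

completion order = A, F, E, G, H, B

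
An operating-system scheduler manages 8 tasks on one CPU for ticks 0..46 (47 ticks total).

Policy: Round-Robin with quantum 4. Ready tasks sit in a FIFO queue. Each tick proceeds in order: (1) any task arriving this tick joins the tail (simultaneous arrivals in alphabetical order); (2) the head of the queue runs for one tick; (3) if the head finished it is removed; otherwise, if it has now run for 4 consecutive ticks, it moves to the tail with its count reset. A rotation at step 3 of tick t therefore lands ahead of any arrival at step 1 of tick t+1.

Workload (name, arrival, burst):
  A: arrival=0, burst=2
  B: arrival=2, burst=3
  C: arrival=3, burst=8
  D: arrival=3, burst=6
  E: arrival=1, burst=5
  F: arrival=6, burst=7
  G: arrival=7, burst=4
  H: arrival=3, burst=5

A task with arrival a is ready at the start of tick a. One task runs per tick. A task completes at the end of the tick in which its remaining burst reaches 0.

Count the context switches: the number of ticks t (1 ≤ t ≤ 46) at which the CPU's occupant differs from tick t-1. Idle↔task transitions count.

context switches = 13

t=0: queue=[A] q_used=0 → run A
t=1: queue=[A,E] q_used=1 → run A
t=2: queue=[E,B] q_used=0 → run E
t=3: queue=[E,B,C,D,H] q_used=1 → run E
t=4: queue=[E,B,C,D,H] q_used=2 → run E
t=5: queue=[E,B,C,D,H] q_used=3 → run E
t=6: queue=[B,C,D,H,E,F] q_used=0 → run B
t=7: queue=[B,C,D,H,E,F,G] q_used=1 → run B
t=8: queue=[B,C,D,H,E,F,G] q_used=2 → run B
t=9: queue=[C,D,H,E,F,G] q_used=0 → run C
t=10: queue=[C,D,H,E,F,G] q_used=1 → run C
t=11: queue=[C,D,H,E,F,G] q_used=2 → run C
t=12: queue=[C,D,H,E,F,G] q_used=3 → run C
t=13: queue=[D,H,E,F,G,C] q_used=0 → run D
t=14: queue=[D,H,E,F,G,C] q_used=1 → run D
t=15: queue=[D,H,E,F,G,C] q_used=2 → run D
t=16: queue=[D,H,E,F,G,C] q_used=3 → run D
t=17: queue=[H,E,F,G,C,D] q_used=0 → run H
t=18: queue=[H,E,F,G,C,D] q_used=1 → run H
t=19: queue=[H,E,F,G,C,D] q_used=2 → run H
t=20: queue=[H,E,F,G,C,D] q_used=3 → run H
t=21: queue=[E,F,G,C,D,H] q_used=0 → run E
t=22: queue=[F,G,C,D,H] q_used=0 → run F
t=23: queue=[F,G,C,D,H] q_used=1 → run F
t=24: queue=[F,G,C,D,H] q_used=2 → run F
t=25: queue=[F,G,C,D,H] q_used=3 → run F
t=26: queue=[G,C,D,H,F] q_used=0 → run G
t=27: queue=[G,C,D,H,F] q_used=1 → run G
t=28: queue=[G,C,D,H,F] q_used=2 → run G
t=29: queue=[G,C,D,H,F] q_used=3 → run G
t=30: queue=[C,D,H,F] q_used=0 → run C
t=31: queue=[C,D,H,F] q_used=1 → run C
t=32: queue=[C,D,H,F] q_used=2 → run C
t=33: queue=[C,D,H,F] q_used=3 → run C
t=34: queue=[D,H,F] q_used=0 → run D
t=35: queue=[D,H,F] q_used=1 → run D
t=36: queue=[H,F] q_used=0 → run H
t=37: queue=[F] q_used=0 → run F
t=38: queue=[F] q_used=1 → run F
t=39: queue=[F] q_used=2 → run F
t=40: (idle)
t=41: (idle)
t=42: (idle)
t=43: (idle)
t=44: (idle)
t=45: (idle)
t=46: (idle)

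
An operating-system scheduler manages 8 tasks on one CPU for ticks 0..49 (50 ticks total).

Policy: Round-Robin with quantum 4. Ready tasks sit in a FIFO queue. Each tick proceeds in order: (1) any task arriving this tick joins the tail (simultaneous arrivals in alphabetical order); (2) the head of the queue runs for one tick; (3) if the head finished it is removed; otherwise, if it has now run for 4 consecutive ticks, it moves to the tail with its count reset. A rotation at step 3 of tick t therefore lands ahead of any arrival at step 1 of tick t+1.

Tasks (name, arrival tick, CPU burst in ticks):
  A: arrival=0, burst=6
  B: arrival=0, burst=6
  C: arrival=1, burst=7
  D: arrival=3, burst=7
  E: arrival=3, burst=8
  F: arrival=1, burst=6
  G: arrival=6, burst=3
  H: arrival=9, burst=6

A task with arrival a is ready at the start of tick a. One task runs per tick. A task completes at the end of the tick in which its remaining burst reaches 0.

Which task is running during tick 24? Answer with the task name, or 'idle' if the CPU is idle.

running at tick 24 = A

t=0: queue=[A,B] q_used=0 → run A
t=1: queue=[A,B,C,F] q_used=1 → run A
t=2: queue=[A,B,C,F] q_used=2 → run A
t=3: queue=[A,B,C,F,D,E] q_used=3 → run A
t=4: queue=[B,C,F,D,E,A] q_used=0 → run B
t=5: queue=[B,C,F,D,E,A] q_used=1 → run B
t=6: queue=[B,C,F,D,E,A,G] q_used=2 → run B
t=7: queue=[B,C,F,D,E,A,G] q_used=3 → run B
t=8: queue=[C,F,D,E,A,G,B] q_used=0 → run C
t=9: queue=[C,F,D,E,A,G,B,H] q_used=1 → run C
t=10: queue=[C,F,D,E,A,G,B,H] q_used=2 → run C
t=11: queue=[C,F,D,E,A,G,B,H] q_used=3 → run C
t=12: queue=[F,D,E,A,G,B,H,C] q_used=0 → run F
t=13: queue=[F,D,E,A,G,B,H,C] q_used=1 → run F
t=14: queue=[F,D,E,A,G,B,H,C] q_used=2 → run F
t=15: queue=[F,D,E,A,G,B,H,C] q_used=3 → run F
t=16: queue=[D,E,A,G,B,H,C,F] q_used=0 → run D
t=17: queue=[D,E,A,G,B,H,C,F] q_used=1 → run D
t=18: queue=[D,E,A,G,B,H,C,F] q_used=2 → run D
t=19: queue=[D,E,A,G,B,H,C,F] q_used=3 → run D
t=20: queue=[E,A,G,B,H,C,F,D] q_used=0 → run E
t=21: queue=[E,A,G,B,H,C,F,D] q_used=1 → run E
t=22: queue=[E,A,G,B,H,C,F,D] q_used=2 → run E
t=23: queue=[E,A,G,B,H,C,F,D] q_used=3 → run E
t=24: queue=[A,G,B,H,C,F,D,E] q_used=0 → run A
t=25: queue=[A,G,B,H,C,F,D,E] q_used=1 → run A
t=26: queue=[G,B,H,C,F,D,E] q_used=0 → run G
t=27: queue=[G,B,H,C,F,D,E] q_used=1 → run G
t=28: queue=[G,B,H,C,F,D,E] q_used=2 → run G
t=29: queue=[B,H,C,F,D,E] q_used=0 → run B
t=30: queue=[B,H,C,F,D,E] q_used=1 → run B
t=31: queue=[H,C,F,D,E] q_used=0 → run H
t=32: queue=[H,C,F,D,E] q_used=1 → run H
t=33: queue=[H,C,F,D,E] q_used=2 → run H
t=34: queue=[H,C,F,D,E] q_used=3 → run H
t=35: queue=[C,F,D,E,H] q_used=0 → run C
t=36: queue=[C,F,D,E,H] q_used=1 → run C
t=37: queue=[C,F,D,E,H] q_used=2 → run C
t=38: queue=[F,D,E,H] q_used=0 → run F
t=39: queue=[F,D,E,H] q_used=1 → run F
t=40: queue=[D,E,H] q_used=0 → run D
t=41: queue=[D,E,H] q_used=1 → run D
t=42: queue=[D,E,H] q_used=2 → run D
t=43: queue=[E,H] q_used=0 → run E
t=44: queue=[E,H] q_used=1 → run E
t=45: queue=[E,H] q_used=2 → run E
t=46: queue=[E,H] q_used=3 → run E
t=47: queue=[H] q_used=0 → run H
t=48: queue=[H] q_used=1 → run H
t=49: (idle)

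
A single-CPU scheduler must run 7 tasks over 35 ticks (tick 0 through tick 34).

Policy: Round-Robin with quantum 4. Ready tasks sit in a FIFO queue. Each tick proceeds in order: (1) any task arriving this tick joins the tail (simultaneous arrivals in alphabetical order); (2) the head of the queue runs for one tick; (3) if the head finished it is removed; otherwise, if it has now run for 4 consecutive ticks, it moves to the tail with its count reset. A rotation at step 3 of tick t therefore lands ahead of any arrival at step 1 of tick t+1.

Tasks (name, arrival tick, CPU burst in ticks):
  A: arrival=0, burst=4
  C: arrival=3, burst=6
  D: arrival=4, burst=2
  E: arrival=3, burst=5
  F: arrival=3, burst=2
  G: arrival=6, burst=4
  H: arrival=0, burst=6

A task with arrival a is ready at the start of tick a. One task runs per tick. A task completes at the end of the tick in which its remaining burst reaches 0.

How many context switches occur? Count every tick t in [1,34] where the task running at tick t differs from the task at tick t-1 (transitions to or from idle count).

t=0: queue=[A,H] q_used=0 → run A
t=1: queue=[A,H] q_used=1 → run A
t=2: queue=[A,H] q_used=2 → run A
t=3: queue=[A,H,C,E,F] q_used=3 → run A
t=4: queue=[H,C,E,F,D] q_used=0 → run H
t=5: queue=[H,C,E,F,D] q_used=1 → run H
t=6: queue=[H,C,E,F,D,G] q_used=2 → run H
t=7: queue=[H,C,E,F,D,G] q_used=3 → run H
t=8: queue=[C,E,F,D,G,H] q_used=0 → run C
t=9: queue=[C,E,F,D,G,H] q_used=1 → run C
t=10: queue=[C,E,F,D,G,H] q_used=2 → run C
t=11: queue=[C,E,F,D,G,H] q_used=3 → run C
t=12: queue=[E,F,D,G,H,C] q_used=0 → run E
t=13: queue=[E,F,D,G,H,C] q_used=1 → run E
t=14: queue=[E,F,D,G,H,C] q_used=2 → run E
t=15: queue=[E,F,D,G,H,C] q_used=3 → run E
t=16: queue=[F,D,G,H,C,E] q_used=0 → run F
t=17: queue=[F,D,G,H,C,E] q_used=1 → run F
t=18: queue=[D,G,H,C,E] q_used=0 → run D
t=19: queue=[D,G,H,C,E] q_used=1 → run D
t=20: queue=[G,H,C,E] q_used=0 → run G
t=21: queue=[G,H,C,E] q_used=1 → run G
t=22: queue=[G,H,C,E] q_used=2 → run G
t=23: queue=[G,H,C,E] q_used=3 → run G
t=24: queue=[H,C,E] q_used=0 → run H
t=25: queue=[H,C,E] q_used=1 → run H
t=26: queue=[C,E] q_used=0 → run C
t=27: queue=[C,E] q_used=1 → run C
t=28: queue=[E] q_used=0 → run E
t=29: (idle)
t=30: (idle)
t=31: (idle)
t=32: (idle)
t=33: (idle)
t=34: (idle)

context switches = 10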